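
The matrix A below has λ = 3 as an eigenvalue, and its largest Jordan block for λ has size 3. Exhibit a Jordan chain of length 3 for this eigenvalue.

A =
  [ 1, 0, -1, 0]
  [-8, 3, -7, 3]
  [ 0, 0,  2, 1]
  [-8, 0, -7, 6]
A Jordan chain for λ = 3 of length 3:
v_1 = (4, -8, -8, -8)ᵀ
v_2 = (-2, -8, 0, -8)ᵀ
v_3 = (1, 0, 0, 0)ᵀ

Let N = A − (3)·I. We want v_3 with N^3 v_3 = 0 but N^2 v_3 ≠ 0; then v_{j-1} := N · v_j for j = 3, …, 2.

Pick v_3 = (1, 0, 0, 0)ᵀ.
Then v_2 = N · v_3 = (-2, -8, 0, -8)ᵀ.
Then v_1 = N · v_2 = (4, -8, -8, -8)ᵀ.

Sanity check: (A − (3)·I) v_1 = (0, 0, 0, 0)ᵀ = 0. ✓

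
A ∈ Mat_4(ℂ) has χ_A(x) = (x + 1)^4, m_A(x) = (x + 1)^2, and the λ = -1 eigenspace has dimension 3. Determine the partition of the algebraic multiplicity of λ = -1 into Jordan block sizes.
Block sizes for λ = -1: [2, 1, 1]

Step 1 — from the characteristic polynomial, algebraic multiplicity of λ = -1 is 4. From dim ker(A − (-1)·I) = 3, there are exactly 3 Jordan blocks for λ = -1.
Step 2 — from the minimal polynomial, the factor (x + 1)^2 tells us the largest block for λ = -1 has size 2.
Step 3 — with total size 4, 3 blocks, and largest block 2, the block sizes (in nonincreasing order) are [2, 1, 1].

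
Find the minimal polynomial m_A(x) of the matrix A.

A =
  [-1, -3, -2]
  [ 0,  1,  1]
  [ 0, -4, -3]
x^3 + 3*x^2 + 3*x + 1

The characteristic polynomial is χ_A(x) = (x + 1)^3, so the eigenvalues are known. The minimal polynomial is
  m_A(x) = Π_λ (x − λ)^{k_λ}
where k_λ is the size of the *largest* Jordan block for λ (equivalently, the smallest k with (A − λI)^k v = 0 for every generalised eigenvector v of λ).

  λ = -1: largest Jordan block has size 3, contributing (x + 1)^3

So m_A(x) = (x + 1)^3 = x^3 + 3*x^2 + 3*x + 1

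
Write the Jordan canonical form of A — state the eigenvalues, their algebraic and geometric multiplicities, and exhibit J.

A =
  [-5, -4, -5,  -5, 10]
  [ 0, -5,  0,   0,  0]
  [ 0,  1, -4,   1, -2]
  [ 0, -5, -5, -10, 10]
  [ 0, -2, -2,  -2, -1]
J_2(-5) ⊕ J_2(-5) ⊕ J_1(-5)

The characteristic polynomial is
  det(x·I − A) = x^5 + 25*x^4 + 250*x^3 + 1250*x^2 + 3125*x + 3125 = (x + 5)^5

Eigenvalues and multiplicities (the geometric multiplicity of λ is n − rank(A − λI), which equals the number of Jordan blocks for λ):
  λ = -5: algebraic multiplicity = 5, geometric multiplicity = 3

Determining the block sizes for each eigenvalue:
  λ = -5: with am = 5 and gm = 3, the partition is not yet determined (e.g. several partitions of 5 into 3 parts exist). Let N = A − (-5)·I. Computing rank(N^1) = 2, rank(N^2) = 0; the number of blocks of size ≥ j is rank(N^{j−1}) − rank(N^j), giving [3, 2]. So we have 2 block(s) of size 2, 1 block(s) of size 1 → block sizes [2, 2, 1]

Assembling the blocks gives a Jordan form
J =
  [-5,  1,  0,  0,  0]
  [ 0, -5,  0,  0,  0]
  [ 0,  0, -5,  1,  0]
  [ 0,  0,  0, -5,  0]
  [ 0,  0,  0,  0, -5]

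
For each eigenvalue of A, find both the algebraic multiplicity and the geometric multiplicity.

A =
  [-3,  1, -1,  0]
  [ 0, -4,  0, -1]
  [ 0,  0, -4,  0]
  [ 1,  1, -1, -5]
λ = -4: alg = 4, geom = 2

Step 1 — factor the characteristic polynomial to read off the algebraic multiplicities:
  χ_A(x) = (x + 4)^4

Step 2 — compute geometric multiplicities via the rank-nullity identity g(λ) = n − rank(A − λI):
  rank(A − (-4)·I) = 2, so dim ker(A − (-4)·I) = n − 2 = 2

Summary:
  λ = -4: algebraic multiplicity = 4, geometric multiplicity = 2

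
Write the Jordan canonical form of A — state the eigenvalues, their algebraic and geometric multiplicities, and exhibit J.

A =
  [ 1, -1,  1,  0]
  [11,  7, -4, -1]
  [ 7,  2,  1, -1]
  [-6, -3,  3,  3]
J_2(3) ⊕ J_2(3)

The characteristic polynomial is
  det(x·I − A) = x^4 - 12*x^3 + 54*x^2 - 108*x + 81 = (x - 3)^4

Eigenvalues and multiplicities (the geometric multiplicity of λ is n − rank(A − λI), which equals the number of Jordan blocks for λ):
  λ = 3: algebraic multiplicity = 4, geometric multiplicity = 2

Determining the block sizes for each eigenvalue:
  λ = 3: with am = 4 and gm = 2, the partition is not yet determined (e.g. several partitions of 4 into 2 parts exist). Let N = A − (3)·I. Computing rank(N^1) = 2, rank(N^2) = 0; the number of blocks of size ≥ j is rank(N^{j−1}) − rank(N^j), giving [2, 2]. So we have 2 block(s) of size 2 → block sizes [2, 2]

Assembling the blocks gives a Jordan form
J =
  [3, 1, 0, 0]
  [0, 3, 0, 0]
  [0, 0, 3, 1]
  [0, 0, 0, 3]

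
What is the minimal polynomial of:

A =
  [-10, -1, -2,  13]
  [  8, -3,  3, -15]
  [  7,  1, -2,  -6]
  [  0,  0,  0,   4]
x^4 + 11*x^3 + 15*x^2 - 175*x - 500

The characteristic polynomial is χ_A(x) = (x - 4)*(x + 5)^3, so the eigenvalues are known. The minimal polynomial is
  m_A(x) = Π_λ (x − λ)^{k_λ}
where k_λ is the size of the *largest* Jordan block for λ (equivalently, the smallest k with (A − λI)^k v = 0 for every generalised eigenvector v of λ).

  λ = -5: largest Jordan block has size 3, contributing (x + 5)^3
  λ = 4: largest Jordan block has size 1, contributing (x − 4)

So m_A(x) = (x - 4)*(x + 5)^3 = x^4 + 11*x^3 + 15*x^2 - 175*x - 500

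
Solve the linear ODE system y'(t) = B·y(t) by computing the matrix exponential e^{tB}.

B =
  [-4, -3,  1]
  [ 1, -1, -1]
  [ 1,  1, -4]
e^{tB} =
  [-t^2*exp(-3*t)/2 - t*exp(-3*t) + exp(-3*t), -t^2*exp(-3*t) - 3*t*exp(-3*t), t^2*exp(-3*t)/2 + t*exp(-3*t)]
  [t*exp(-3*t), 2*t*exp(-3*t) + exp(-3*t), -t*exp(-3*t)]
  [-t^2*exp(-3*t)/2 + t*exp(-3*t), -t^2*exp(-3*t) + t*exp(-3*t), t^2*exp(-3*t)/2 - t*exp(-3*t) + exp(-3*t)]

Strategy: write B = P · J · P⁻¹ where J is a Jordan canonical form, so e^{tB} = P · e^{tJ} · P⁻¹, and e^{tJ} can be computed block-by-block.

B has Jordan form
J =
  [-3,  1,  0]
  [ 0, -3,  1]
  [ 0,  0, -3]
(up to reordering of blocks).

Per-block formulas:
  For a 3×3 Jordan block J_3(-3): exp(t · J_3(-3)) = e^(-3t)·(I + t·N + (t^2/2)·N^2), where N is the 3×3 nilpotent shift.

After assembling e^{tJ} and conjugating by P, we get:

e^{tB} =
  [-t^2*exp(-3*t)/2 - t*exp(-3*t) + exp(-3*t), -t^2*exp(-3*t) - 3*t*exp(-3*t), t^2*exp(-3*t)/2 + t*exp(-3*t)]
  [t*exp(-3*t), 2*t*exp(-3*t) + exp(-3*t), -t*exp(-3*t)]
  [-t^2*exp(-3*t)/2 + t*exp(-3*t), -t^2*exp(-3*t) + t*exp(-3*t), t^2*exp(-3*t)/2 - t*exp(-3*t) + exp(-3*t)]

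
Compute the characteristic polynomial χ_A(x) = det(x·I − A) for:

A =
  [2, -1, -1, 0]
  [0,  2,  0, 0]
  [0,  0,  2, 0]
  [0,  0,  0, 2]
x^4 - 8*x^3 + 24*x^2 - 32*x + 16

Expanding det(x·I − A) (e.g. by cofactor expansion or by noting that A is similar to its Jordan form J, which has the same characteristic polynomial as A) gives
  χ_A(x) = x^4 - 8*x^3 + 24*x^2 - 32*x + 16
which factors as (x - 2)^4. The eigenvalues (with algebraic multiplicities) are λ = 2 with multiplicity 4.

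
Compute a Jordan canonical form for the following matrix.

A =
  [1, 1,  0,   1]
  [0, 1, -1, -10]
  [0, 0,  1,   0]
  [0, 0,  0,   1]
J_3(1) ⊕ J_1(1)

The characteristic polynomial is
  det(x·I − A) = x^4 - 4*x^3 + 6*x^2 - 4*x + 1 = (x - 1)^4

Eigenvalues and multiplicities (the geometric multiplicity of λ is n − rank(A − λI), which equals the number of Jordan blocks for λ):
  λ = 1: algebraic multiplicity = 4, geometric multiplicity = 2

Determining the block sizes for each eigenvalue:
  λ = 1: with am = 4 and gm = 2, the partition is not yet determined (e.g. several partitions of 4 into 2 parts exist). Let N = A − (1)·I. Computing rank(N^1) = 2, rank(N^2) = 1, rank(N^3) = 0; the number of blocks of size ≥ j is rank(N^{j−1}) − rank(N^j), giving [2, 1, 1]. So we have 1 block(s) of size 3, 1 block(s) of size 1 → block sizes [3, 1]

Assembling the blocks gives a Jordan form
J =
  [1, 1, 0, 0]
  [0, 1, 1, 0]
  [0, 0, 1, 0]
  [0, 0, 0, 1]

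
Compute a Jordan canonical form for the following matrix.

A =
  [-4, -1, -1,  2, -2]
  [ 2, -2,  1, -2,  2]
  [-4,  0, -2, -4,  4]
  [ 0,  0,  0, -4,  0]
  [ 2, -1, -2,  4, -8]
J_3(-4) ⊕ J_1(-4) ⊕ J_1(-4)

The characteristic polynomial is
  det(x·I − A) = x^5 + 20*x^4 + 160*x^3 + 640*x^2 + 1280*x + 1024 = (x + 4)^5

Eigenvalues and multiplicities (the geometric multiplicity of λ is n − rank(A − λI), which equals the number of Jordan blocks for λ):
  λ = -4: algebraic multiplicity = 5, geometric multiplicity = 3

Determining the block sizes for each eigenvalue:
  λ = -4: with am = 5 and gm = 3, the partition is not yet determined (e.g. several partitions of 5 into 3 parts exist). Let N = A − (-4)·I. Computing rank(N^1) = 2, rank(N^2) = 1, rank(N^3) = 0; the number of blocks of size ≥ j is rank(N^{j−1}) − rank(N^j), giving [3, 1, 1]. So we have 1 block(s) of size 3, 2 block(s) of size 1 → block sizes [3, 1, 1]

Assembling the blocks gives a Jordan form
J =
  [-4,  1,  0,  0,  0]
  [ 0, -4,  1,  0,  0]
  [ 0,  0, -4,  0,  0]
  [ 0,  0,  0, -4,  0]
  [ 0,  0,  0,  0, -4]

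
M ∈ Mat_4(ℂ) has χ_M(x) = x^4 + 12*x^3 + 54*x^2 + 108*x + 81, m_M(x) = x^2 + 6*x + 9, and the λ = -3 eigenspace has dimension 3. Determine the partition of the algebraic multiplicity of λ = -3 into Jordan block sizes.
Block sizes for λ = -3: [2, 1, 1]

Step 1 — from the characteristic polynomial, algebraic multiplicity of λ = -3 is 4. From dim ker(M − (-3)·I) = 3, there are exactly 3 Jordan blocks for λ = -3.
Step 2 — from the minimal polynomial, the factor (x + 3)^2 tells us the largest block for λ = -3 has size 2.
Step 3 — with total size 4, 3 blocks, and largest block 2, the block sizes (in nonincreasing order) are [2, 1, 1].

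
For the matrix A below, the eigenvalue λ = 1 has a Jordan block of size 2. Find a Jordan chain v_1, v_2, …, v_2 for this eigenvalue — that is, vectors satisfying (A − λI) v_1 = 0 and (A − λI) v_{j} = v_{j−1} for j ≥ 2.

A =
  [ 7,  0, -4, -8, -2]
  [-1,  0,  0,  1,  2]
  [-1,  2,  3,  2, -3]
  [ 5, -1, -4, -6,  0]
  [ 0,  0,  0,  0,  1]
A Jordan chain for λ = 1 of length 2:
v_1 = (6, -1, -1, 5, 0)ᵀ
v_2 = (1, 0, 0, 0, 0)ᵀ

Let N = A − (1)·I. We want v_2 with N^2 v_2 = 0 but N^1 v_2 ≠ 0; then v_{j-1} := N · v_j for j = 2, …, 2.

Pick v_2 = (1, 0, 0, 0, 0)ᵀ.
Then v_1 = N · v_2 = (6, -1, -1, 5, 0)ᵀ.

Sanity check: (A − (1)·I) v_1 = (0, 0, 0, 0, 0)ᵀ = 0. ✓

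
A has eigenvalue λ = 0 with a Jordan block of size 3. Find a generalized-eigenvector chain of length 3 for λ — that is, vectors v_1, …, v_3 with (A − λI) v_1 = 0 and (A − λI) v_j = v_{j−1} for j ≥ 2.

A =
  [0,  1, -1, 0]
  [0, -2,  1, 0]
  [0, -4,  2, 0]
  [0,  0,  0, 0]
A Jordan chain for λ = 0 of length 3:
v_1 = (2, 0, 0, 0)ᵀ
v_2 = (1, -2, -4, 0)ᵀ
v_3 = (0, 1, 0, 0)ᵀ

Let N = A − (0)·I. We want v_3 with N^3 v_3 = 0 but N^2 v_3 ≠ 0; then v_{j-1} := N · v_j for j = 3, …, 2.

Pick v_3 = (0, 1, 0, 0)ᵀ.
Then v_2 = N · v_3 = (1, -2, -4, 0)ᵀ.
Then v_1 = N · v_2 = (2, 0, 0, 0)ᵀ.

Sanity check: (A − (0)·I) v_1 = (0, 0, 0, 0)ᵀ = 0. ✓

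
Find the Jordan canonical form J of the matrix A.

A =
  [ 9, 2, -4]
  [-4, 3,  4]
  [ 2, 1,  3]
J_2(5) ⊕ J_1(5)

The characteristic polynomial is
  det(x·I − A) = x^3 - 15*x^2 + 75*x - 125 = (x - 5)^3

Eigenvalues and multiplicities (the geometric multiplicity of λ is n − rank(A − λI), which equals the number of Jordan blocks for λ):
  λ = 5: algebraic multiplicity = 3, geometric multiplicity = 2

Determining the block sizes for each eigenvalue:
  λ = 5: 2 blocks summing to 3 forces exactly one block of size 2 and the rest size 1 → block sizes [2, 1]

Assembling the blocks gives a Jordan form
J =
  [5, 1, 0]
  [0, 5, 0]
  [0, 0, 5]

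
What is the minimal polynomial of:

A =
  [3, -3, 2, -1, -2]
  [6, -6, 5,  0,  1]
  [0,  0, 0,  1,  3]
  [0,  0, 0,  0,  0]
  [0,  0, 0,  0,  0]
x^4 + 3*x^3

The characteristic polynomial is χ_A(x) = x^4*(x + 3), so the eigenvalues are known. The minimal polynomial is
  m_A(x) = Π_λ (x − λ)^{k_λ}
where k_λ is the size of the *largest* Jordan block for λ (equivalently, the smallest k with (A − λI)^k v = 0 for every generalised eigenvector v of λ).

  λ = -3: largest Jordan block has size 1, contributing (x + 3)
  λ = 0: largest Jordan block has size 3, contributing (x − 0)^3

So m_A(x) = x^3*(x + 3) = x^4 + 3*x^3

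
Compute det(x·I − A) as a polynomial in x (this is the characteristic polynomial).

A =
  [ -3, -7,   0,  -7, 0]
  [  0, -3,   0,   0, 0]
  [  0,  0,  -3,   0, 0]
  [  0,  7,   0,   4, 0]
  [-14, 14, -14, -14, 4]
x^5 + x^4 - 29*x^3 - 45*x^2 + 216*x + 432

Expanding det(x·I − A) (e.g. by cofactor expansion or by noting that A is similar to its Jordan form J, which has the same characteristic polynomial as A) gives
  χ_A(x) = x^5 + x^4 - 29*x^3 - 45*x^2 + 216*x + 432
which factors as (x - 4)^2*(x + 3)^3. The eigenvalues (with algebraic multiplicities) are λ = -3 with multiplicity 3, λ = 4 with multiplicity 2.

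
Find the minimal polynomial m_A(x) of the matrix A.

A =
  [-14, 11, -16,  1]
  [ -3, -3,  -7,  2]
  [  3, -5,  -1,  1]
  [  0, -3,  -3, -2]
x^2 + 10*x + 25

The characteristic polynomial is χ_A(x) = (x + 5)^4, so the eigenvalues are known. The minimal polynomial is
  m_A(x) = Π_λ (x − λ)^{k_λ}
where k_λ is the size of the *largest* Jordan block for λ (equivalently, the smallest k with (A − λI)^k v = 0 for every generalised eigenvector v of λ).

  λ = -5: largest Jordan block has size 2, contributing (x + 5)^2

So m_A(x) = (x + 5)^2 = x^2 + 10*x + 25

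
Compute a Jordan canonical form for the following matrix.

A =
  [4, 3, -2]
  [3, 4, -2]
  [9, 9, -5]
J_2(1) ⊕ J_1(1)

The characteristic polynomial is
  det(x·I − A) = x^3 - 3*x^2 + 3*x - 1 = (x - 1)^3

Eigenvalues and multiplicities (the geometric multiplicity of λ is n − rank(A − λI), which equals the number of Jordan blocks for λ):
  λ = 1: algebraic multiplicity = 3, geometric multiplicity = 2

Determining the block sizes for each eigenvalue:
  λ = 1: 2 blocks summing to 3 forces exactly one block of size 2 and the rest size 1 → block sizes [2, 1]

Assembling the blocks gives a Jordan form
J =
  [1, 1, 0]
  [0, 1, 0]
  [0, 0, 1]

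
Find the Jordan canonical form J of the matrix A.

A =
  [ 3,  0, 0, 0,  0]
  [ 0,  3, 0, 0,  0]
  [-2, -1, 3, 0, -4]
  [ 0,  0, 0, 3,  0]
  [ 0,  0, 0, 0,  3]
J_2(3) ⊕ J_1(3) ⊕ J_1(3) ⊕ J_1(3)

The characteristic polynomial is
  det(x·I − A) = x^5 - 15*x^4 + 90*x^3 - 270*x^2 + 405*x - 243 = (x - 3)^5

Eigenvalues and multiplicities (the geometric multiplicity of λ is n − rank(A − λI), which equals the number of Jordan blocks for λ):
  λ = 3: algebraic multiplicity = 5, geometric multiplicity = 4

Determining the block sizes for each eigenvalue:
  λ = 3: 4 blocks summing to 5 forces exactly one block of size 2 and the rest size 1 → block sizes [2, 1, 1, 1]

Assembling the blocks gives a Jordan form
J =
  [3, 1, 0, 0, 0]
  [0, 3, 0, 0, 0]
  [0, 0, 3, 0, 0]
  [0, 0, 0, 3, 0]
  [0, 0, 0, 0, 3]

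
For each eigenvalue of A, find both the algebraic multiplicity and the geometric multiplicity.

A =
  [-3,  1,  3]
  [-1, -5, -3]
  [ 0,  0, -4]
λ = -4: alg = 3, geom = 2

Step 1 — factor the characteristic polynomial to read off the algebraic multiplicities:
  χ_A(x) = (x + 4)^3

Step 2 — compute geometric multiplicities via the rank-nullity identity g(λ) = n − rank(A − λI):
  rank(A − (-4)·I) = 1, so dim ker(A − (-4)·I) = n − 1 = 2

Summary:
  λ = -4: algebraic multiplicity = 3, geometric multiplicity = 2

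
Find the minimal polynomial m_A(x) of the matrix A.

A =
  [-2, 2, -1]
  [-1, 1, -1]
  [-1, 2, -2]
x^2 + 2*x + 1

The characteristic polynomial is χ_A(x) = (x + 1)^3, so the eigenvalues are known. The minimal polynomial is
  m_A(x) = Π_λ (x − λ)^{k_λ}
where k_λ is the size of the *largest* Jordan block for λ (equivalently, the smallest k with (A − λI)^k v = 0 for every generalised eigenvector v of λ).

  λ = -1: largest Jordan block has size 2, contributing (x + 1)^2

So m_A(x) = (x + 1)^2 = x^2 + 2*x + 1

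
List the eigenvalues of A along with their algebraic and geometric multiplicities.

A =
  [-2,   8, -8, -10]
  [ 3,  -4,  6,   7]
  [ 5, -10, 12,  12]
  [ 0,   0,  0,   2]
λ = 2: alg = 4, geom = 2

Step 1 — factor the characteristic polynomial to read off the algebraic multiplicities:
  χ_A(x) = (x - 2)^4

Step 2 — compute geometric multiplicities via the rank-nullity identity g(λ) = n − rank(A − λI):
  rank(A − (2)·I) = 2, so dim ker(A − (2)·I) = n − 2 = 2

Summary:
  λ = 2: algebraic multiplicity = 4, geometric multiplicity = 2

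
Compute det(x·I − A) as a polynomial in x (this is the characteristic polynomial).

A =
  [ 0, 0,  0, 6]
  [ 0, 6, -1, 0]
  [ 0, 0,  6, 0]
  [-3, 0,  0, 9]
x^4 - 21*x^3 + 162*x^2 - 540*x + 648

Expanding det(x·I − A) (e.g. by cofactor expansion or by noting that A is similar to its Jordan form J, which has the same characteristic polynomial as A) gives
  χ_A(x) = x^4 - 21*x^3 + 162*x^2 - 540*x + 648
which factors as (x - 6)^3*(x - 3). The eigenvalues (with algebraic multiplicities) are λ = 3 with multiplicity 1, λ = 6 with multiplicity 3.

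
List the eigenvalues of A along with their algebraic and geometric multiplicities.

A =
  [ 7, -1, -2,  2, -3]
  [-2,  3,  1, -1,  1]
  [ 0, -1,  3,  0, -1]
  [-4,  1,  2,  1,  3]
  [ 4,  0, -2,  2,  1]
λ = 3: alg = 5, geom = 3

Step 1 — factor the characteristic polynomial to read off the algebraic multiplicities:
  χ_A(x) = (x - 3)^5

Step 2 — compute geometric multiplicities via the rank-nullity identity g(λ) = n − rank(A − λI):
  rank(A − (3)·I) = 2, so dim ker(A − (3)·I) = n − 2 = 3

Summary:
  λ = 3: algebraic multiplicity = 5, geometric multiplicity = 3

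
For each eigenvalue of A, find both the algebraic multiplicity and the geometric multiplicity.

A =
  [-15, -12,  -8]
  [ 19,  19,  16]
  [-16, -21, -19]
λ = -5: alg = 3, geom = 1

Step 1 — factor the characteristic polynomial to read off the algebraic multiplicities:
  χ_A(x) = (x + 5)^3

Step 2 — compute geometric multiplicities via the rank-nullity identity g(λ) = n − rank(A − λI):
  rank(A − (-5)·I) = 2, so dim ker(A − (-5)·I) = n − 2 = 1

Summary:
  λ = -5: algebraic multiplicity = 3, geometric multiplicity = 1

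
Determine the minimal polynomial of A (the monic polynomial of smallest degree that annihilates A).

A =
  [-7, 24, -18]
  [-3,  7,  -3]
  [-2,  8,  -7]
x^3 + 7*x^2 + 11*x + 5

The characteristic polynomial is χ_A(x) = (x + 1)^2*(x + 5), so the eigenvalues are known. The minimal polynomial is
  m_A(x) = Π_λ (x − λ)^{k_λ}
where k_λ is the size of the *largest* Jordan block for λ (equivalently, the smallest k with (A − λI)^k v = 0 for every generalised eigenvector v of λ).

  λ = -5: largest Jordan block has size 1, contributing (x + 5)
  λ = -1: largest Jordan block has size 2, contributing (x + 1)^2

So m_A(x) = (x + 1)^2*(x + 5) = x^3 + 7*x^2 + 11*x + 5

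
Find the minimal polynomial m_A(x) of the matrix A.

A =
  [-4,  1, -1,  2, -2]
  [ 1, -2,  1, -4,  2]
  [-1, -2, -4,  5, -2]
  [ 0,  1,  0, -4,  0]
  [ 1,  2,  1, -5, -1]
x^3 + 9*x^2 + 27*x + 27

The characteristic polynomial is χ_A(x) = (x + 3)^5, so the eigenvalues are known. The minimal polynomial is
  m_A(x) = Π_λ (x − λ)^{k_λ}
where k_λ is the size of the *largest* Jordan block for λ (equivalently, the smallest k with (A − λI)^k v = 0 for every generalised eigenvector v of λ).

  λ = -3: largest Jordan block has size 3, contributing (x + 3)^3

So m_A(x) = (x + 3)^3 = x^3 + 9*x^2 + 27*x + 27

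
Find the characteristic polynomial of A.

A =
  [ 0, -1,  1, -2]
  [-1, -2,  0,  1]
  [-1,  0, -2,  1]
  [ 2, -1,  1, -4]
x^4 + 8*x^3 + 24*x^2 + 32*x + 16

Expanding det(x·I − A) (e.g. by cofactor expansion or by noting that A is similar to its Jordan form J, which has the same characteristic polynomial as A) gives
  χ_A(x) = x^4 + 8*x^3 + 24*x^2 + 32*x + 16
which factors as (x + 2)^4. The eigenvalues (with algebraic multiplicities) are λ = -2 with multiplicity 4.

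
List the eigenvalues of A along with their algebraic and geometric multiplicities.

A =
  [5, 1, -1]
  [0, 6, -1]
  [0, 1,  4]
λ = 5: alg = 3, geom = 2

Step 1 — factor the characteristic polynomial to read off the algebraic multiplicities:
  χ_A(x) = (x - 5)^3

Step 2 — compute geometric multiplicities via the rank-nullity identity g(λ) = n − rank(A − λI):
  rank(A − (5)·I) = 1, so dim ker(A − (5)·I) = n − 1 = 2

Summary:
  λ = 5: algebraic multiplicity = 3, geometric multiplicity = 2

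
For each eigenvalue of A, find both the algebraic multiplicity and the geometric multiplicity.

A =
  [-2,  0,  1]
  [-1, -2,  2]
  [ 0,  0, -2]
λ = -2: alg = 3, geom = 1

Step 1 — factor the characteristic polynomial to read off the algebraic multiplicities:
  χ_A(x) = (x + 2)^3

Step 2 — compute geometric multiplicities via the rank-nullity identity g(λ) = n − rank(A − λI):
  rank(A − (-2)·I) = 2, so dim ker(A − (-2)·I) = n − 2 = 1

Summary:
  λ = -2: algebraic multiplicity = 3, geometric multiplicity = 1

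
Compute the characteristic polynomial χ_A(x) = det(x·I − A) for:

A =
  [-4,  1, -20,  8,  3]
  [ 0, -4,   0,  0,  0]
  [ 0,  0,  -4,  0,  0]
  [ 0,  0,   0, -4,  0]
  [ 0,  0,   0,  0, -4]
x^5 + 20*x^4 + 160*x^3 + 640*x^2 + 1280*x + 1024

Expanding det(x·I − A) (e.g. by cofactor expansion or by noting that A is similar to its Jordan form J, which has the same characteristic polynomial as A) gives
  χ_A(x) = x^5 + 20*x^4 + 160*x^3 + 640*x^2 + 1280*x + 1024
which factors as (x + 4)^5. The eigenvalues (with algebraic multiplicities) are λ = -4 with multiplicity 5.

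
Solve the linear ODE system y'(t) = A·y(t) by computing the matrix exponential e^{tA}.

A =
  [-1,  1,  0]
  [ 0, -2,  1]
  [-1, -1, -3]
e^{tA} =
  [t^2*exp(-2*t)/2 + t*exp(-2*t) + exp(-2*t), t^2*exp(-2*t)/2 + t*exp(-2*t), t^2*exp(-2*t)/2]
  [-t^2*exp(-2*t)/2, -t^2*exp(-2*t)/2 + exp(-2*t), -t^2*exp(-2*t)/2 + t*exp(-2*t)]
  [-t*exp(-2*t), -t*exp(-2*t), -t*exp(-2*t) + exp(-2*t)]

Strategy: write A = P · J · P⁻¹ where J is a Jordan canonical form, so e^{tA} = P · e^{tJ} · P⁻¹, and e^{tJ} can be computed block-by-block.

A has Jordan form
J =
  [-2,  1,  0]
  [ 0, -2,  1]
  [ 0,  0, -2]
(up to reordering of blocks).

Per-block formulas:
  For a 3×3 Jordan block J_3(-2): exp(t · J_3(-2)) = e^(-2t)·(I + t·N + (t^2/2)·N^2), where N is the 3×3 nilpotent shift.

After assembling e^{tJ} and conjugating by P, we get:

e^{tA} =
  [t^2*exp(-2*t)/2 + t*exp(-2*t) + exp(-2*t), t^2*exp(-2*t)/2 + t*exp(-2*t), t^2*exp(-2*t)/2]
  [-t^2*exp(-2*t)/2, -t^2*exp(-2*t)/2 + exp(-2*t), -t^2*exp(-2*t)/2 + t*exp(-2*t)]
  [-t*exp(-2*t), -t*exp(-2*t), -t*exp(-2*t) + exp(-2*t)]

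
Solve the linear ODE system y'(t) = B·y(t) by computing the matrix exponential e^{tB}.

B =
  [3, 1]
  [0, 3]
e^{tB} =
  [exp(3*t), t*exp(3*t)]
  [0, exp(3*t)]

Strategy: write B = P · J · P⁻¹ where J is a Jordan canonical form, so e^{tB} = P · e^{tJ} · P⁻¹, and e^{tJ} can be computed block-by-block.

B has Jordan form
J =
  [3, 1]
  [0, 3]
(up to reordering of blocks).

Per-block formulas:
  For a 2×2 Jordan block J_2(3): exp(t · J_2(3)) = e^(3t)·(I + t·N), where N is the 2×2 nilpotent shift.

After assembling e^{tJ} and conjugating by P, we get:

e^{tB} =
  [exp(3*t), t*exp(3*t)]
  [0, exp(3*t)]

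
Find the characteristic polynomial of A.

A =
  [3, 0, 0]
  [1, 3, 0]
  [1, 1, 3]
x^3 - 9*x^2 + 27*x - 27

Expanding det(x·I − A) (e.g. by cofactor expansion or by noting that A is similar to its Jordan form J, which has the same characteristic polynomial as A) gives
  χ_A(x) = x^3 - 9*x^2 + 27*x - 27
which factors as (x - 3)^3. The eigenvalues (with algebraic multiplicities) are λ = 3 with multiplicity 3.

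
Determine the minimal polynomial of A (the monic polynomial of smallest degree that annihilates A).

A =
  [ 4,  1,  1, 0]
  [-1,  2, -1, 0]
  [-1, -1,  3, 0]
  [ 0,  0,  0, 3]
x^3 - 9*x^2 + 27*x - 27

The characteristic polynomial is χ_A(x) = (x - 3)^4, so the eigenvalues are known. The minimal polynomial is
  m_A(x) = Π_λ (x − λ)^{k_λ}
where k_λ is the size of the *largest* Jordan block for λ (equivalently, the smallest k with (A − λI)^k v = 0 for every generalised eigenvector v of λ).

  λ = 3: largest Jordan block has size 3, contributing (x − 3)^3

So m_A(x) = (x - 3)^3 = x^3 - 9*x^2 + 27*x - 27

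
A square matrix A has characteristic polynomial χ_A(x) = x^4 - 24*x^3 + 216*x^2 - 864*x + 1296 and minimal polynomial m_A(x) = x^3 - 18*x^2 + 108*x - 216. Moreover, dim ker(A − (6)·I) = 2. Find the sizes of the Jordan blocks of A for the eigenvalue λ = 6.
Block sizes for λ = 6: [3, 1]

Step 1 — from the characteristic polynomial, algebraic multiplicity of λ = 6 is 4. From dim ker(A − (6)·I) = 2, there are exactly 2 Jordan blocks for λ = 6.
Step 2 — from the minimal polynomial, the factor (x − 6)^3 tells us the largest block for λ = 6 has size 3.
Step 3 — with total size 4, 2 blocks, and largest block 3, the block sizes (in nonincreasing order) are [3, 1].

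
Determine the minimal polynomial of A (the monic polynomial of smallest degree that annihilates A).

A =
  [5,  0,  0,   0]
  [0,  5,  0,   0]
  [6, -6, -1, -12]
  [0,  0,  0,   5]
x^2 - 4*x - 5

The characteristic polynomial is χ_A(x) = (x - 5)^3*(x + 1), so the eigenvalues are known. The minimal polynomial is
  m_A(x) = Π_λ (x − λ)^{k_λ}
where k_λ is the size of the *largest* Jordan block for λ (equivalently, the smallest k with (A − λI)^k v = 0 for every generalised eigenvector v of λ).

  λ = -1: largest Jordan block has size 1, contributing (x + 1)
  λ = 5: largest Jordan block has size 1, contributing (x − 5)

So m_A(x) = (x - 5)*(x + 1) = x^2 - 4*x - 5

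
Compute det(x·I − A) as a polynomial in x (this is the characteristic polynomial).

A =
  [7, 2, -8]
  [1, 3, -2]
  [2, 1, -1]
x^3 - 9*x^2 + 27*x - 27

Expanding det(x·I − A) (e.g. by cofactor expansion or by noting that A is similar to its Jordan form J, which has the same characteristic polynomial as A) gives
  χ_A(x) = x^3 - 9*x^2 + 27*x - 27
which factors as (x - 3)^3. The eigenvalues (with algebraic multiplicities) are λ = 3 with multiplicity 3.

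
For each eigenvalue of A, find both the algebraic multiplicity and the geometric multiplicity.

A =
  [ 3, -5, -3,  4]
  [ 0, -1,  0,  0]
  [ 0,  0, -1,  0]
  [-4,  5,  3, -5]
λ = -1: alg = 4, geom = 3

Step 1 — factor the characteristic polynomial to read off the algebraic multiplicities:
  χ_A(x) = (x + 1)^4

Step 2 — compute geometric multiplicities via the rank-nullity identity g(λ) = n − rank(A − λI):
  rank(A − (-1)·I) = 1, so dim ker(A − (-1)·I) = n − 1 = 3

Summary:
  λ = -1: algebraic multiplicity = 4, geometric multiplicity = 3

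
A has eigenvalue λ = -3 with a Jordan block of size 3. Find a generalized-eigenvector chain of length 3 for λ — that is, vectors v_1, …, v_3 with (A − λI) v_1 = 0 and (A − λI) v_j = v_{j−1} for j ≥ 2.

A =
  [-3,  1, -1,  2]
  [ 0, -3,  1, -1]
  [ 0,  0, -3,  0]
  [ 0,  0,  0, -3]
A Jordan chain for λ = -3 of length 3:
v_1 = (1, 0, 0, 0)ᵀ
v_2 = (-1, 1, 0, 0)ᵀ
v_3 = (0, 0, 1, 0)ᵀ

Let N = A − (-3)·I. We want v_3 with N^3 v_3 = 0 but N^2 v_3 ≠ 0; then v_{j-1} := N · v_j for j = 3, …, 2.

Pick v_3 = (0, 0, 1, 0)ᵀ.
Then v_2 = N · v_3 = (-1, 1, 0, 0)ᵀ.
Then v_1 = N · v_2 = (1, 0, 0, 0)ᵀ.

Sanity check: (A − (-3)·I) v_1 = (0, 0, 0, 0)ᵀ = 0. ✓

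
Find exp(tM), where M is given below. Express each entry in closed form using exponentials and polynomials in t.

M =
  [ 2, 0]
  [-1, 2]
e^{tM} =
  [exp(2*t), 0]
  [-t*exp(2*t), exp(2*t)]

Strategy: write M = P · J · P⁻¹ where J is a Jordan canonical form, so e^{tM} = P · e^{tJ} · P⁻¹, and e^{tJ} can be computed block-by-block.

M has Jordan form
J =
  [2, 1]
  [0, 2]
(up to reordering of blocks).

Per-block formulas:
  For a 2×2 Jordan block J_2(2): exp(t · J_2(2)) = e^(2t)·(I + t·N), where N is the 2×2 nilpotent shift.

After assembling e^{tJ} and conjugating by P, we get:

e^{tM} =
  [exp(2*t), 0]
  [-t*exp(2*t), exp(2*t)]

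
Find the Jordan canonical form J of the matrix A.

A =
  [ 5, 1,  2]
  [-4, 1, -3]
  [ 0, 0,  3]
J_3(3)

The characteristic polynomial is
  det(x·I − A) = x^3 - 9*x^2 + 27*x - 27 = (x - 3)^3

Eigenvalues and multiplicities (the geometric multiplicity of λ is n − rank(A − λI), which equals the number of Jordan blocks for λ):
  λ = 3: algebraic multiplicity = 3, geometric multiplicity = 1

Determining the block sizes for each eigenvalue:
  λ = 3: one block (gm = 1), so the single block has size am = 3 → block sizes [3]

Assembling the blocks gives a Jordan form
J =
  [3, 1, 0]
  [0, 3, 1]
  [0, 0, 3]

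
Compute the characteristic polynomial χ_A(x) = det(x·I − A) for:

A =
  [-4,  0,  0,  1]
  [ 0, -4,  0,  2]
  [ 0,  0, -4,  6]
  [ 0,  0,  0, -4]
x^4 + 16*x^3 + 96*x^2 + 256*x + 256

Expanding det(x·I − A) (e.g. by cofactor expansion or by noting that A is similar to its Jordan form J, which has the same characteristic polynomial as A) gives
  χ_A(x) = x^4 + 16*x^3 + 96*x^2 + 256*x + 256
which factors as (x + 4)^4. The eigenvalues (with algebraic multiplicities) are λ = -4 with multiplicity 4.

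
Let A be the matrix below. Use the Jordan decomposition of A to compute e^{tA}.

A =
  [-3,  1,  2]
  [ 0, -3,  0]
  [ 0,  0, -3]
e^{tA} =
  [exp(-3*t), t*exp(-3*t), 2*t*exp(-3*t)]
  [0, exp(-3*t), 0]
  [0, 0, exp(-3*t)]

Strategy: write A = P · J · P⁻¹ where J is a Jordan canonical form, so e^{tA} = P · e^{tJ} · P⁻¹, and e^{tJ} can be computed block-by-block.

A has Jordan form
J =
  [-3,  1,  0]
  [ 0, -3,  0]
  [ 0,  0, -3]
(up to reordering of blocks).

Per-block formulas:
  For a 2×2 Jordan block J_2(-3): exp(t · J_2(-3)) = e^(-3t)·(I + t·N), where N is the 2×2 nilpotent shift.
  For a 1×1 block at λ = -3: exp(t · [-3]) = [e^(-3t)].

After assembling e^{tJ} and conjugating by P, we get:

e^{tA} =
  [exp(-3*t), t*exp(-3*t), 2*t*exp(-3*t)]
  [0, exp(-3*t), 0]
  [0, 0, exp(-3*t)]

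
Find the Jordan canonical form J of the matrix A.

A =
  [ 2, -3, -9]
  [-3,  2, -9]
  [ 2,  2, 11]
J_2(5) ⊕ J_1(5)

The characteristic polynomial is
  det(x·I − A) = x^3 - 15*x^2 + 75*x - 125 = (x - 5)^3

Eigenvalues and multiplicities (the geometric multiplicity of λ is n − rank(A − λI), which equals the number of Jordan blocks for λ):
  λ = 5: algebraic multiplicity = 3, geometric multiplicity = 2

Determining the block sizes for each eigenvalue:
  λ = 5: 2 blocks summing to 3 forces exactly one block of size 2 and the rest size 1 → block sizes [2, 1]

Assembling the blocks gives a Jordan form
J =
  [5, 1, 0]
  [0, 5, 0]
  [0, 0, 5]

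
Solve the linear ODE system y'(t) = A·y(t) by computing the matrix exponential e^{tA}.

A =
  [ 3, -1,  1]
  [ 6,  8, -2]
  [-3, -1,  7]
e^{tA} =
  [-3*t*exp(6*t) + exp(6*t), -t*exp(6*t), t*exp(6*t)]
  [6*t*exp(6*t), 2*t*exp(6*t) + exp(6*t), -2*t*exp(6*t)]
  [-3*t*exp(6*t), -t*exp(6*t), t*exp(6*t) + exp(6*t)]

Strategy: write A = P · J · P⁻¹ where J is a Jordan canonical form, so e^{tA} = P · e^{tJ} · P⁻¹, and e^{tJ} can be computed block-by-block.

A has Jordan form
J =
  [6, 1, 0]
  [0, 6, 0]
  [0, 0, 6]
(up to reordering of blocks).

Per-block formulas:
  For a 1×1 block at λ = 6: exp(t · [6]) = [e^(6t)].
  For a 2×2 Jordan block J_2(6): exp(t · J_2(6)) = e^(6t)·(I + t·N), where N is the 2×2 nilpotent shift.

After assembling e^{tJ} and conjugating by P, we get:

e^{tA} =
  [-3*t*exp(6*t) + exp(6*t), -t*exp(6*t), t*exp(6*t)]
  [6*t*exp(6*t), 2*t*exp(6*t) + exp(6*t), -2*t*exp(6*t)]
  [-3*t*exp(6*t), -t*exp(6*t), t*exp(6*t) + exp(6*t)]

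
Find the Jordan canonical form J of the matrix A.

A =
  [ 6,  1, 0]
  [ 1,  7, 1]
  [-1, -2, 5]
J_3(6)

The characteristic polynomial is
  det(x·I − A) = x^3 - 18*x^2 + 108*x - 216 = (x - 6)^3

Eigenvalues and multiplicities (the geometric multiplicity of λ is n − rank(A − λI), which equals the number of Jordan blocks for λ):
  λ = 6: algebraic multiplicity = 3, geometric multiplicity = 1

Determining the block sizes for each eigenvalue:
  λ = 6: one block (gm = 1), so the single block has size am = 3 → block sizes [3]

Assembling the blocks gives a Jordan form
J =
  [6, 1, 0]
  [0, 6, 1]
  [0, 0, 6]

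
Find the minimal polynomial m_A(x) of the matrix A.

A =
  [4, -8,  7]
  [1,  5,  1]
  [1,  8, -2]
x^3 - 7*x^2 - 5*x + 75

The characteristic polynomial is χ_A(x) = (x - 5)^2*(x + 3), so the eigenvalues are known. The minimal polynomial is
  m_A(x) = Π_λ (x − λ)^{k_λ}
where k_λ is the size of the *largest* Jordan block for λ (equivalently, the smallest k with (A − λI)^k v = 0 for every generalised eigenvector v of λ).

  λ = -3: largest Jordan block has size 1, contributing (x + 3)
  λ = 5: largest Jordan block has size 2, contributing (x − 5)^2

So m_A(x) = (x - 5)^2*(x + 3) = x^3 - 7*x^2 - 5*x + 75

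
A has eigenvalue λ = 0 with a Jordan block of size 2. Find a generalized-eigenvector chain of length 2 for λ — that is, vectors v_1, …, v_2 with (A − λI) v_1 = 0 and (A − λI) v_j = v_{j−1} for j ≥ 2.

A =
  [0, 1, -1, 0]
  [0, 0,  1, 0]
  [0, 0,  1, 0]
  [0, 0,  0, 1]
A Jordan chain for λ = 0 of length 2:
v_1 = (1, 0, 0, 0)ᵀ
v_2 = (0, 1, 0, 0)ᵀ

Let N = A − (0)·I. We want v_2 with N^2 v_2 = 0 but N^1 v_2 ≠ 0; then v_{j-1} := N · v_j for j = 2, …, 2.

Pick v_2 = (0, 1, 0, 0)ᵀ.
Then v_1 = N · v_2 = (1, 0, 0, 0)ᵀ.

Sanity check: (A − (0)·I) v_1 = (0, 0, 0, 0)ᵀ = 0. ✓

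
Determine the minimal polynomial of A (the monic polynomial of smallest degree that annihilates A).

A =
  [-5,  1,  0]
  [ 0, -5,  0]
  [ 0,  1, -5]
x^2 + 10*x + 25

The characteristic polynomial is χ_A(x) = (x + 5)^3, so the eigenvalues are known. The minimal polynomial is
  m_A(x) = Π_λ (x − λ)^{k_λ}
where k_λ is the size of the *largest* Jordan block for λ (equivalently, the smallest k with (A − λI)^k v = 0 for every generalised eigenvector v of λ).

  λ = -5: largest Jordan block has size 2, contributing (x + 5)^2

So m_A(x) = (x + 5)^2 = x^2 + 10*x + 25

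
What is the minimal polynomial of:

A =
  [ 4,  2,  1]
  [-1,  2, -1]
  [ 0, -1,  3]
x^3 - 9*x^2 + 27*x - 27

The characteristic polynomial is χ_A(x) = (x - 3)^3, so the eigenvalues are known. The minimal polynomial is
  m_A(x) = Π_λ (x − λ)^{k_λ}
where k_λ is the size of the *largest* Jordan block for λ (equivalently, the smallest k with (A − λI)^k v = 0 for every generalised eigenvector v of λ).

  λ = 3: largest Jordan block has size 3, contributing (x − 3)^3

So m_A(x) = (x - 3)^3 = x^3 - 9*x^2 + 27*x - 27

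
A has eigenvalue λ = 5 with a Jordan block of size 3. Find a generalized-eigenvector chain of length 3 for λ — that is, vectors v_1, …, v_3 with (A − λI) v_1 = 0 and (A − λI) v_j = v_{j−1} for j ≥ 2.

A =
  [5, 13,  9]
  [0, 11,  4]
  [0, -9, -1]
A Jordan chain for λ = 5 of length 3:
v_1 = (-3, 0, 0)ᵀ
v_2 = (13, 6, -9)ᵀ
v_3 = (0, 1, 0)ᵀ

Let N = A − (5)·I. We want v_3 with N^3 v_3 = 0 but N^2 v_3 ≠ 0; then v_{j-1} := N · v_j for j = 3, …, 2.

Pick v_3 = (0, 1, 0)ᵀ.
Then v_2 = N · v_3 = (13, 6, -9)ᵀ.
Then v_1 = N · v_2 = (-3, 0, 0)ᵀ.

Sanity check: (A − (5)·I) v_1 = (0, 0, 0)ᵀ = 0. ✓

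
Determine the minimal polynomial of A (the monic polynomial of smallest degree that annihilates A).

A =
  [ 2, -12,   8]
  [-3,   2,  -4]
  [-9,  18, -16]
x^2 + 8*x + 16

The characteristic polynomial is χ_A(x) = (x + 4)^3, so the eigenvalues are known. The minimal polynomial is
  m_A(x) = Π_λ (x − λ)^{k_λ}
where k_λ is the size of the *largest* Jordan block for λ (equivalently, the smallest k with (A − λI)^k v = 0 for every generalised eigenvector v of λ).

  λ = -4: largest Jordan block has size 2, contributing (x + 4)^2

So m_A(x) = (x + 4)^2 = x^2 + 8*x + 16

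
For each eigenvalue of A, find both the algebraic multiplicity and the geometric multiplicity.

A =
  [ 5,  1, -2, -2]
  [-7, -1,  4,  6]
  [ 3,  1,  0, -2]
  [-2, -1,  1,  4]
λ = 2: alg = 4, geom = 2

Step 1 — factor the characteristic polynomial to read off the algebraic multiplicities:
  χ_A(x) = (x - 2)^4

Step 2 — compute geometric multiplicities via the rank-nullity identity g(λ) = n − rank(A − λI):
  rank(A − (2)·I) = 2, so dim ker(A − (2)·I) = n − 2 = 2

Summary:
  λ = 2: algebraic multiplicity = 4, geometric multiplicity = 2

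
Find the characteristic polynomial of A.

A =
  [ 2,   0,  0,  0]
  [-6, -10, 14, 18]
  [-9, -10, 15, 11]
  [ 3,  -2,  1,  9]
x^4 - 16*x^3 + 88*x^2 - 192*x + 144

Expanding det(x·I − A) (e.g. by cofactor expansion or by noting that A is similar to its Jordan form J, which has the same characteristic polynomial as A) gives
  χ_A(x) = x^4 - 16*x^3 + 88*x^2 - 192*x + 144
which factors as (x - 6)^2*(x - 2)^2. The eigenvalues (with algebraic multiplicities) are λ = 2 with multiplicity 2, λ = 6 with multiplicity 2.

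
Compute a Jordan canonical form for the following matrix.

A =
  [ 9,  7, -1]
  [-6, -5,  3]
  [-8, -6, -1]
J_3(1)

The characteristic polynomial is
  det(x·I − A) = x^3 - 3*x^2 + 3*x - 1 = (x - 1)^3

Eigenvalues and multiplicities (the geometric multiplicity of λ is n − rank(A − λI), which equals the number of Jordan blocks for λ):
  λ = 1: algebraic multiplicity = 3, geometric multiplicity = 1

Determining the block sizes for each eigenvalue:
  λ = 1: one block (gm = 1), so the single block has size am = 3 → block sizes [3]

Assembling the blocks gives a Jordan form
J =
  [1, 1, 0]
  [0, 1, 1]
  [0, 0, 1]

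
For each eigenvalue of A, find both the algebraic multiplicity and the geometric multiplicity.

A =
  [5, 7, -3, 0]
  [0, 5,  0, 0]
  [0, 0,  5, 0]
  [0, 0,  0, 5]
λ = 5: alg = 4, geom = 3

Step 1 — factor the characteristic polynomial to read off the algebraic multiplicities:
  χ_A(x) = (x - 5)^4

Step 2 — compute geometric multiplicities via the rank-nullity identity g(λ) = n − rank(A − λI):
  rank(A − (5)·I) = 1, so dim ker(A − (5)·I) = n − 1 = 3

Summary:
  λ = 5: algebraic multiplicity = 4, geometric multiplicity = 3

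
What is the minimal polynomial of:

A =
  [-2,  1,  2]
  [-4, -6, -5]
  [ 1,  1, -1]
x^3 + 9*x^2 + 27*x + 27

The characteristic polynomial is χ_A(x) = (x + 3)^3, so the eigenvalues are known. The minimal polynomial is
  m_A(x) = Π_λ (x − λ)^{k_λ}
where k_λ is the size of the *largest* Jordan block for λ (equivalently, the smallest k with (A − λI)^k v = 0 for every generalised eigenvector v of λ).

  λ = -3: largest Jordan block has size 3, contributing (x + 3)^3

So m_A(x) = (x + 3)^3 = x^3 + 9*x^2 + 27*x + 27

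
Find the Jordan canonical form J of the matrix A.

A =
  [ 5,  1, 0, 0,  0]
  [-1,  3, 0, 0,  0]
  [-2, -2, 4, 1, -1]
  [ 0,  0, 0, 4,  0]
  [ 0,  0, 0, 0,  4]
J_2(4) ⊕ J_2(4) ⊕ J_1(4)

The characteristic polynomial is
  det(x·I − A) = x^5 - 20*x^4 + 160*x^3 - 640*x^2 + 1280*x - 1024 = (x - 4)^5

Eigenvalues and multiplicities (the geometric multiplicity of λ is n − rank(A − λI), which equals the number of Jordan blocks for λ):
  λ = 4: algebraic multiplicity = 5, geometric multiplicity = 3

Determining the block sizes for each eigenvalue:
  λ = 4: with am = 5 and gm = 3, the partition is not yet determined (e.g. several partitions of 5 into 3 parts exist). Let N = A − (4)·I. Computing rank(N^1) = 2, rank(N^2) = 0; the number of blocks of size ≥ j is rank(N^{j−1}) − rank(N^j), giving [3, 2]. So we have 2 block(s) of size 2, 1 block(s) of size 1 → block sizes [2, 2, 1]

Assembling the blocks gives a Jordan form
J =
  [4, 1, 0, 0, 0]
  [0, 4, 0, 0, 0]
  [0, 0, 4, 1, 0]
  [0, 0, 0, 4, 0]
  [0, 0, 0, 0, 4]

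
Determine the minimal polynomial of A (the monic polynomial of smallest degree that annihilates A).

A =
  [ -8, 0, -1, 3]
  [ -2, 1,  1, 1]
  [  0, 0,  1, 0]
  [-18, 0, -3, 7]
x^4 - x^3 - 3*x^2 + 5*x - 2

The characteristic polynomial is χ_A(x) = (x - 1)^3*(x + 2), so the eigenvalues are known. The minimal polynomial is
  m_A(x) = Π_λ (x − λ)^{k_λ}
where k_λ is the size of the *largest* Jordan block for λ (equivalently, the smallest k with (A − λI)^k v = 0 for every generalised eigenvector v of λ).

  λ = -2: largest Jordan block has size 1, contributing (x + 2)
  λ = 1: largest Jordan block has size 3, contributing (x − 1)^3

So m_A(x) = (x - 1)^3*(x + 2) = x^4 - x^3 - 3*x^2 + 5*x - 2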